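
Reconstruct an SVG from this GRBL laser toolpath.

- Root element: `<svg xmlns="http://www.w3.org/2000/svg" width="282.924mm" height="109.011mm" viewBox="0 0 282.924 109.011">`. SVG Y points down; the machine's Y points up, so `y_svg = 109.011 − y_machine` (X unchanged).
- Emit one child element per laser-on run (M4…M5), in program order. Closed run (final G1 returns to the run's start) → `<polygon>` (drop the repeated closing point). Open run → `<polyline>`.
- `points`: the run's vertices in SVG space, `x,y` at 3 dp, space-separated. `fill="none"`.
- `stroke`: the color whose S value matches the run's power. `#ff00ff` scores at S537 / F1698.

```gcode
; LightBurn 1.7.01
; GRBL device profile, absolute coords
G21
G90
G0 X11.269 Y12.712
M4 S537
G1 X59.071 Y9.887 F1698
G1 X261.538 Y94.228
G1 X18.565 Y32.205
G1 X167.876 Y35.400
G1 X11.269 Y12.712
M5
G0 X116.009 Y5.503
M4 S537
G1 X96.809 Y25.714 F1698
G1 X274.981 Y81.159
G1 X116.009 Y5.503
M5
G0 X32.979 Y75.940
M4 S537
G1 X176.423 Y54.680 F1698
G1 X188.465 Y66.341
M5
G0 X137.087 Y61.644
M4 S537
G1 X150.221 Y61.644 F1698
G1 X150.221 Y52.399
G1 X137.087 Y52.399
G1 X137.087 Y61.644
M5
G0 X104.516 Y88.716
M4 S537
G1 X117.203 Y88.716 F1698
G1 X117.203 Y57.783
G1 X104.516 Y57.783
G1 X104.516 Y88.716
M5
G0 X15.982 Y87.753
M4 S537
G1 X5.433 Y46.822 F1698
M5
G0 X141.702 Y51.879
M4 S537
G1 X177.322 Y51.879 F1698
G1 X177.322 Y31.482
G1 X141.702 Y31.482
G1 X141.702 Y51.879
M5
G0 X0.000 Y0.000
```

Each laser-on run becomes one SVG element. Flip Y back into SVG space with y_svg = 109.011 − y_machine. Every run uses S537, so all elements get stroke `#ff00ff` (score).

Run 1: The run returns to its start, so emit a `<polygon>` with points (Y-flipped): 11.269,96.299 59.071,99.124 261.538,14.783 18.565,76.806 167.876,73.611.

Run 2: The run returns to its start, so emit a `<polygon>` with points (Y-flipped): 116.009,103.508 96.809,83.297 274.981,27.852.

Run 3: The run is open, so emit a `<polyline>` with points (Y-flipped): 32.979,33.071 176.423,54.331 188.465,42.670.

Run 4: The run returns to its start, so emit a `<polygon>` with points (Y-flipped): 137.087,47.367 150.221,47.367 150.221,56.612 137.087,56.612.

Run 5: The run returns to its start, so emit a `<polygon>` with points (Y-flipped): 104.516,20.295 117.203,20.295 117.203,51.228 104.516,51.228.

Run 6: The run is open, so emit a `<polyline>` with points (Y-flipped): 15.982,21.258 5.433,62.189.

Run 7: The run returns to its start, so emit a `<polygon>` with points (Y-flipped): 141.702,57.132 177.322,57.132 177.322,77.529 141.702,77.529.

<svg xmlns="http://www.w3.org/2000/svg" width="282.924mm" height="109.011mm" viewBox="0 0 282.924 109.011">
  <polygon points="11.269,96.299 59.071,99.124 261.538,14.783 18.565,76.806 167.876,73.611" fill="none" stroke="#ff00ff"/>
  <polygon points="116.009,103.508 96.809,83.297 274.981,27.852" fill="none" stroke="#ff00ff"/>
  <polyline points="32.979,33.071 176.423,54.331 188.465,42.670" fill="none" stroke="#ff00ff"/>
  <polygon points="137.087,47.367 150.221,47.367 150.221,56.612 137.087,56.612" fill="none" stroke="#ff00ff"/>
  <polygon points="104.516,20.295 117.203,20.295 117.203,51.228 104.516,51.228" fill="none" stroke="#ff00ff"/>
  <polyline points="15.982,21.258 5.433,62.189" fill="none" stroke="#ff00ff"/>
  <polygon points="141.702,57.132 177.322,57.132 177.322,77.529 141.702,77.529" fill="none" stroke="#ff00ff"/>
</svg>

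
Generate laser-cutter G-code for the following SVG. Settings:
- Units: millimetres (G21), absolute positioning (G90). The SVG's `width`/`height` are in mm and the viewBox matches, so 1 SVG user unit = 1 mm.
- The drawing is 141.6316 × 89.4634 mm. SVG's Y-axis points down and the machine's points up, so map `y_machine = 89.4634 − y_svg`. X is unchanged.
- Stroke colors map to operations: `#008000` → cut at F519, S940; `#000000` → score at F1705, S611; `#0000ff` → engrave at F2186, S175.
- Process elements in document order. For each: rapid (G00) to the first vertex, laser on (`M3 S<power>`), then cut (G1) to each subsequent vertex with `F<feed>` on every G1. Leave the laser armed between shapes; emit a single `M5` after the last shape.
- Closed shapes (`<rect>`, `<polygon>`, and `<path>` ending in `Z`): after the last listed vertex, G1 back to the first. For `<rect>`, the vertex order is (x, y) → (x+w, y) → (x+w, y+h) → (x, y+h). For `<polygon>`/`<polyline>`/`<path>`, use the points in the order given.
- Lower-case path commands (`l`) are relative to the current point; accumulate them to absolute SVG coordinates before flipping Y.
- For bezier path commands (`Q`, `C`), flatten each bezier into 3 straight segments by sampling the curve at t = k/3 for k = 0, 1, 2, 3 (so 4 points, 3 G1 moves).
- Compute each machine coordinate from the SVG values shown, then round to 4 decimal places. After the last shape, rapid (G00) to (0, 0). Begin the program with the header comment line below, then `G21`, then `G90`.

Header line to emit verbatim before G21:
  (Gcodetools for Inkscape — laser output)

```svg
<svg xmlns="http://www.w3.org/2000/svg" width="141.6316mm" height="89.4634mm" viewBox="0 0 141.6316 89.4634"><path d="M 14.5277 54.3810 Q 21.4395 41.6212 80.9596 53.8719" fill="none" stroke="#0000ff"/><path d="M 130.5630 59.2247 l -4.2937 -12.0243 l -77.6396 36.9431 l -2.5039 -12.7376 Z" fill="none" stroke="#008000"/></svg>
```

(Gcodetools for Inkscape — laser output)
G21
G90
G00 X14.5277 Y35.0824
M3 S175
G1 X24.9809 Y40.8100 F2186
G1 X47.1249 Y40.9797 F2186
G1 X80.9596 Y35.5915 F2186
G00 X130.5630 Y30.2387
M3 S940
G1 X126.2693 Y42.2630 F519
G1 X48.6297 Y5.3199 F519
G1 X46.1258 Y18.0575 F519
G1 X130.5630 Y30.2387 F519
M5
G00 X0.0000 Y0.0000

1 u = 1 mm; y_m = 89.4634 − y.

[1] `<path>` quadratic bezier, #0000ff→engrave S175 F2186: (14.5277,35.0824) → (24.9809,40.8100) → (47.1249,40.9797) → (80.9596,35.5915)

[2] `<path>` closed polygon, #008000→cut S940 F519: (130.5630,30.2387) → (126.2693,42.2630) → (48.6297,5.3199) → (46.1258,18.0575) → (130.5630,30.2387) (closed)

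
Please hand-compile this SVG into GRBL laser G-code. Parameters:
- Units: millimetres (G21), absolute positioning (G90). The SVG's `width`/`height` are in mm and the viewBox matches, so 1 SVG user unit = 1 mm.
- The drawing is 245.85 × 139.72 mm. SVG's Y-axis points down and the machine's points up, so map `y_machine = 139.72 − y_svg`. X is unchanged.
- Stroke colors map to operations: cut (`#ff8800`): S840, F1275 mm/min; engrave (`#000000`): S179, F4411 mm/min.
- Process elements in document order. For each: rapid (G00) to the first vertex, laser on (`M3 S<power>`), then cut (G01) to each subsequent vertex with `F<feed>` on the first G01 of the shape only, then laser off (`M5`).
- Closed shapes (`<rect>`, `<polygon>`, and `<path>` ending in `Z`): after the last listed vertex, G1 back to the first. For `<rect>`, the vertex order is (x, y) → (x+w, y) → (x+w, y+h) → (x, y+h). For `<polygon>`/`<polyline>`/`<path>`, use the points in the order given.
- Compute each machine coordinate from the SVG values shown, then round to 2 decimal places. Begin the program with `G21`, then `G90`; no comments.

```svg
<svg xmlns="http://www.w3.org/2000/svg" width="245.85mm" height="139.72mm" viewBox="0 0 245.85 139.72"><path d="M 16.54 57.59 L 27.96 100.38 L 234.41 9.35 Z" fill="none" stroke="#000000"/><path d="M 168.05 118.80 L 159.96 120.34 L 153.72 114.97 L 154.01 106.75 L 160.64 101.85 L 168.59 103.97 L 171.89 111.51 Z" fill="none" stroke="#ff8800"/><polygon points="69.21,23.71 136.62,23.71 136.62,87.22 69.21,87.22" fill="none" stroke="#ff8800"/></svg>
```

G21
G90
G00 X16.54 Y82.13
M3 S179
G01 X27.96 Y39.34 F4411
G01 X234.41 Y130.37
G01 X16.54 Y82.13
M5
G00 X168.05 Y20.92
M3 S840
G01 X159.96 Y19.38 F1275
G01 X153.72 Y24.75
G01 X154.01 Y32.97
G01 X160.64 Y37.87
G01 X168.59 Y35.75
G01 X171.89 Y28.21
G01 X168.05 Y20.92
M5
G00 X69.21 Y116.01
M3 S840
G01 X136.62 Y116.01 F1275
G01 X136.62 Y52.50
G01 X69.21 Y52.50
G01 X69.21 Y116.01
M5

viewBox `0 0 245.85 139.72` with mm width/height → 1 unit = 1 mm. Flip: y_m = 139.72 − y_svg.

**Shape 1** — `<path>` closed polygon, stroke `#000000` → engrave (S179, F4411). Machine vertices: (16.54,82.13) → (27.96,39.34) → (234.41,130.37) → (16.54,82.13). Closed: final G1 returns to the first vertex.

**Shape 2** — `<path>` regular polygon, stroke `#ff8800` → cut (S840, F1275). Machine vertices: (168.05,20.92) → (159.96,19.38) → (153.72,24.75) → (154.01,32.97) → (160.64,37.87) → (168.59,35.75) → (171.89,28.21) → (168.05,20.92). Closed: final G1 returns to the first vertex.

**Shape 3** — `<polygon>` rectangle, stroke `#ff8800` → cut (S840, F1275). Machine vertices: (69.21,116.01) → (136.62,116.01) → (136.62,52.50) → (69.21,52.50) → (69.21,116.01). Closed: final G1 returns to the first vertex.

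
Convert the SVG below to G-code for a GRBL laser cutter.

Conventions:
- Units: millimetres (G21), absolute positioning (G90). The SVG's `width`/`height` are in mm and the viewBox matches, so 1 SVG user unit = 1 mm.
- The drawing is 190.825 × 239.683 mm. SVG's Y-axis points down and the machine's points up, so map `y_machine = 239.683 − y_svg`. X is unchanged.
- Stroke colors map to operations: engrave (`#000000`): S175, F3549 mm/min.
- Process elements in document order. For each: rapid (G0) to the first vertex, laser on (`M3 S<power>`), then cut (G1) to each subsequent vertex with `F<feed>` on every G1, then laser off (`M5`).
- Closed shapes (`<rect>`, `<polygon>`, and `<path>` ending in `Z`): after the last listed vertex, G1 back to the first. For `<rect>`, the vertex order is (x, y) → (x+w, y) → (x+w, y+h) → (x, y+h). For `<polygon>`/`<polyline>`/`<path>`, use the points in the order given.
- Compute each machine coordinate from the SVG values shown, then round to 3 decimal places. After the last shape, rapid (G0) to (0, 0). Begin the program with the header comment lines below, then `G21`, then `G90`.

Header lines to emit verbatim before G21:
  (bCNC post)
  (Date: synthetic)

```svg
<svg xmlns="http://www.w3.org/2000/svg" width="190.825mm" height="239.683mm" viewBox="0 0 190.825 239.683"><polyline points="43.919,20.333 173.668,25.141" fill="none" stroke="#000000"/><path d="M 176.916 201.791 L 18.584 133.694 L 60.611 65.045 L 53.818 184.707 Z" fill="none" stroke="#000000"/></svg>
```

1 u = 1 mm; y_m = 239.683 − y.

[1] `<polyline>` line segment, #000000→engrave S175 F3549: (43.919,219.350) → (173.668,214.542)

[2] `<path>` closed polygon, #000000→engrave S175 F3549: (176.916,37.892) → (18.584,105.989) → (60.611,174.638) → (53.818,54.976) → (176.916,37.892) (closed)

(bCNC post)
(Date: synthetic)
G21
G90
G0 X43.919 Y219.350
M3 S175
G1 X173.668 Y214.542 F3549
M5
G0 X176.916 Y37.892
M3 S175
G1 X18.584 Y105.989 F3549
G1 X60.611 Y174.638 F3549
G1 X53.818 Y54.976 F3549
G1 X176.916 Y37.892 F3549
M5
G0 X0.000 Y0.000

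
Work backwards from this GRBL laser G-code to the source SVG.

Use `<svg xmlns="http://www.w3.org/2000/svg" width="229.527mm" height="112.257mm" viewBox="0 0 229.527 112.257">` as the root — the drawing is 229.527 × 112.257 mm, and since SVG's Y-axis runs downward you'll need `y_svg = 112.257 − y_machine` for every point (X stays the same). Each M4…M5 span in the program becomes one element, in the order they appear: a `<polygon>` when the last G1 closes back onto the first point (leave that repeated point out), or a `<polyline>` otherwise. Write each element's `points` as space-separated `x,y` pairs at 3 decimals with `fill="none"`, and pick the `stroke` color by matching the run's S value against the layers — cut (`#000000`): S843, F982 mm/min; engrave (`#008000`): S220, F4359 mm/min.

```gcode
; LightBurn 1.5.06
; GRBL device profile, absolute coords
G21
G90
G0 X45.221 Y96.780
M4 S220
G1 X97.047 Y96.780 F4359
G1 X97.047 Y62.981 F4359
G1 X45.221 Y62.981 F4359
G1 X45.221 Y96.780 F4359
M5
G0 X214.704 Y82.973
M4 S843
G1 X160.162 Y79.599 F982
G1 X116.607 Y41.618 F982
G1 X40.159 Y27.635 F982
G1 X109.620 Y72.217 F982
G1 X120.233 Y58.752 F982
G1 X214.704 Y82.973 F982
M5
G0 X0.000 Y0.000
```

Machine Y-up, SVG Y-down with viewBox height 112.257, so y_svg = 112.257 − y_machine; X carries over.

Run 1: S220 ⇒ engrave layer `#008000`. The run returns to its start, so emit a `<polygon>` with points (Y-flipped): 45.221,15.477 97.047,15.477 97.047,49.276 45.221,49.276.

Run 2: power S843 maps to stroke `#000000` (cut). The run returns to its start, so emit a `<polygon>` with points (Y-flipped): 214.704,29.284 160.162,32.658 116.607,70.639 40.159,84.622 109.620,40.040 120.233,53.505.

<svg xmlns="http://www.w3.org/2000/svg" width="229.527mm" height="112.257mm" viewBox="0 0 229.527 112.257">
  <polygon points="45.221,15.477 97.047,15.477 97.047,49.276 45.221,49.276" fill="none" stroke="#008000"/>
  <polygon points="214.704,29.284 160.162,32.658 116.607,70.639 40.159,84.622 109.620,40.040 120.233,53.505" fill="none" stroke="#000000"/>
</svg>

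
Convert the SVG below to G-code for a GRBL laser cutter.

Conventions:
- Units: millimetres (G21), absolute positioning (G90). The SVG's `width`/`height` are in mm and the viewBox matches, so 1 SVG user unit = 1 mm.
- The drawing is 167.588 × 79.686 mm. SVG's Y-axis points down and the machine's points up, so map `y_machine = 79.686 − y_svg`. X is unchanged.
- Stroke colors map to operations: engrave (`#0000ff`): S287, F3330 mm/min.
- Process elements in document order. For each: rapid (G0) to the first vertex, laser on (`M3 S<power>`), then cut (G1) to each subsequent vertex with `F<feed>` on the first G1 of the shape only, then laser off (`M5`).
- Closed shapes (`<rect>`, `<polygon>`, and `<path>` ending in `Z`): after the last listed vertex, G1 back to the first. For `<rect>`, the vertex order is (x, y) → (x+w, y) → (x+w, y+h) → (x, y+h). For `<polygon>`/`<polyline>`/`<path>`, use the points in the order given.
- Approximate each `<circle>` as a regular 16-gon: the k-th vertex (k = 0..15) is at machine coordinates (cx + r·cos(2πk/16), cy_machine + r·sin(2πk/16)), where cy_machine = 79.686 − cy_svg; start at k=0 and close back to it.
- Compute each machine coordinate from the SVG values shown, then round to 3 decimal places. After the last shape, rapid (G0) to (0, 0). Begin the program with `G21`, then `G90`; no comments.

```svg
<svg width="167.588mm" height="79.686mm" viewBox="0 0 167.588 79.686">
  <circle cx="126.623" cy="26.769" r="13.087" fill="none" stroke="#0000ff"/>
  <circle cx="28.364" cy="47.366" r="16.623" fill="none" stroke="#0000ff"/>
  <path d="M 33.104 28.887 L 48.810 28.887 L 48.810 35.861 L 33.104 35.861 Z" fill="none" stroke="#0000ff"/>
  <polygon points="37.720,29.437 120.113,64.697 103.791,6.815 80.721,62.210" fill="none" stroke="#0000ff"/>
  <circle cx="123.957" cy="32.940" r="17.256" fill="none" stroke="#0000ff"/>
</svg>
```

Since the viewBox matches the mm dimensions, user units are millimetres directly. The only transform is the Y-flip y_m = 79.686 − y_svg.

Shape 1 is a circle drawn with `<circle>`. Its stroke #0000ff means engrave at S287, F3330. After flipping Y the toolpath is (139.710,52.917) → (138.714,57.925) → (135.877,62.171) → (131.631,65.008) → (126.623,66.004) → (121.615,65.008) → (117.369,62.171) → (114.532,57.925) → (113.536,52.917) → (114.532,47.909) → (117.369,43.663) → (121.615,40.826) → (126.623,39.830) → (131.631,40.826) → (135.877,43.663) → (138.714,47.909) → (139.710,52.917), returning to the start.

Shape 2 is a circle drawn with `<circle>`. Its stroke #0000ff means engrave at S287, F3330. After flipping Y the toolpath is (44.987,32.320) → (43.722,38.681) → (40.118,44.074) → (34.725,47.678) → (28.364,48.943) → (22.003,47.678) → (16.610,44.074) → (13.006,38.681) → (11.741,32.320) → (13.006,25.959) → (16.610,20.566) → (22.003,16.962) → (28.364,15.697) → (34.725,16.962) → (40.118,20.566) → (43.722,25.959) → (44.987,32.320), returning to the start.

Shape 3 is a rectangle drawn with `<path>`. Its stroke #0000ff means engrave at S287, F3330. After flipping Y the toolpath is (33.104,50.799) → (48.810,50.799) → (48.810,43.825) → (33.104,43.825) → (33.104,50.799), returning to the start.

Shape 4 is a closed polygon drawn with `<polygon>`. Its stroke #0000ff means engrave at S287, F3330. After flipping Y the toolpath is (37.720,50.249) → (120.113,14.989) → (103.791,72.871) → (80.721,17.476) → (37.720,50.249), returning to the start.

Shape 5 is a circle drawn with `<circle>`. Its stroke #0000ff means engrave at S287, F3330. After flipping Y the toolpath is (141.213,46.746) → (139.899,53.350) → (136.159,58.948) → (130.561,62.688) → (123.957,64.002) → (117.353,62.688) → (111.755,58.948) → (108.015,53.350) → (106.701,46.746) → (108.015,40.142) → (111.755,34.544) → (117.353,30.804) → (123.957,29.490) → (130.561,30.804) → (136.159,34.544) → (139.899,40.142) → (141.213,46.746), returning to the start.

G21
G90
G0 X139.710 Y52.917
M3 S287
G1 X138.714 Y57.925 F3330
G1 X135.877 Y62.171
G1 X131.631 Y65.008
G1 X126.623 Y66.004
G1 X121.615 Y65.008
G1 X117.369 Y62.171
G1 X114.532 Y57.925
G1 X113.536 Y52.917
G1 X114.532 Y47.909
G1 X117.369 Y43.663
G1 X121.615 Y40.826
G1 X126.623 Y39.830
G1 X131.631 Y40.826
G1 X135.877 Y43.663
G1 X138.714 Y47.909
G1 X139.710 Y52.917
M5
G0 X44.987 Y32.320
M3 S287
G1 X43.722 Y38.681 F3330
G1 X40.118 Y44.074
G1 X34.725 Y47.678
G1 X28.364 Y48.943
G1 X22.003 Y47.678
G1 X16.610 Y44.074
G1 X13.006 Y38.681
G1 X11.741 Y32.320
G1 X13.006 Y25.959
G1 X16.610 Y20.566
G1 X22.003 Y16.962
G1 X28.364 Y15.697
G1 X34.725 Y16.962
G1 X40.118 Y20.566
G1 X43.722 Y25.959
G1 X44.987 Y32.320
M5
G0 X33.104 Y50.799
M3 S287
G1 X48.810 Y50.799 F3330
G1 X48.810 Y43.825
G1 X33.104 Y43.825
G1 X33.104 Y50.799
M5
G0 X37.720 Y50.249
M3 S287
G1 X120.113 Y14.989 F3330
G1 X103.791 Y72.871
G1 X80.721 Y17.476
G1 X37.720 Y50.249
M5
G0 X141.213 Y46.746
M3 S287
G1 X139.899 Y53.350 F3330
G1 X136.159 Y58.948
G1 X130.561 Y62.688
G1 X123.957 Y64.002
G1 X117.353 Y62.688
G1 X111.755 Y58.948
G1 X108.015 Y53.350
G1 X106.701 Y46.746
G1 X108.015 Y40.142
G1 X111.755 Y34.544
G1 X117.353 Y30.804
G1 X123.957 Y29.490
G1 X130.561 Y30.804
G1 X136.159 Y34.544
G1 X139.899 Y40.142
G1 X141.213 Y46.746
M5
G0 X0.000 Y0.000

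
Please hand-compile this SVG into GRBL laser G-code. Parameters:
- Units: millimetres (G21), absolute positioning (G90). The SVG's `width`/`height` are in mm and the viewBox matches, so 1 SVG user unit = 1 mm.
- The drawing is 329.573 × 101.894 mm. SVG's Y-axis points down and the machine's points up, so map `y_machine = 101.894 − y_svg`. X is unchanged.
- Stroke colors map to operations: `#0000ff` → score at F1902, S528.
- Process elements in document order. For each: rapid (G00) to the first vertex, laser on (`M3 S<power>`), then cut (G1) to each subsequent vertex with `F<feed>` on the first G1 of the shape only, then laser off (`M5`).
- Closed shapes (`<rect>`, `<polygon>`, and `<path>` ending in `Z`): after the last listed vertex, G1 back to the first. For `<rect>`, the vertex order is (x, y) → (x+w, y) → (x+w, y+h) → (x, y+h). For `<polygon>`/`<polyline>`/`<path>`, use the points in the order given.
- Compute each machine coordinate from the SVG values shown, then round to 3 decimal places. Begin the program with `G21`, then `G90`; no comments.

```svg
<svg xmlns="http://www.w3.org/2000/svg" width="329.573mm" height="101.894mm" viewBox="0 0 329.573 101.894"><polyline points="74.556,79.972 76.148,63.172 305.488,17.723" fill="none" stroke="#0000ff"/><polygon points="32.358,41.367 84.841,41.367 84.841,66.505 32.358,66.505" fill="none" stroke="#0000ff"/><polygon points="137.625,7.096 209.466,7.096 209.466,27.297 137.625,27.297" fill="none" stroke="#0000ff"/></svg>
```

G21
G90
G00 X74.556 Y21.922
M3 S528
G1 X76.148 Y38.722 F1902
G1 X305.488 Y84.171
M5
G00 X32.358 Y60.527
M3 S528
G1 X84.841 Y60.527 F1902
G1 X84.841 Y35.389
G1 X32.358 Y35.389
G1 X32.358 Y60.527
M5
G00 X137.625 Y94.798
M3 S528
G1 X209.466 Y94.798 F1902
G1 X209.466 Y74.597
G1 X137.625 Y74.597
G1 X137.625 Y94.798
M5

1 u = 1 mm; y_m = 101.894 − y.

[1] `<polyline>` open polyline, #0000ff→score S528 F1902: (74.556,21.922) → (76.148,38.722) → (305.488,84.171)

[2] `<polygon>` rectangle, #0000ff→score S528 F1902: (32.358,60.527) → (84.841,60.527) → (84.841,35.389) → (32.358,35.389) → (32.358,60.527) (closed)

[3] `<polygon>` rectangle, #0000ff→score S528 F1902: (137.625,94.798) → (209.466,94.798) → (209.466,74.597) → (137.625,74.597) → (137.625,94.798) (closed)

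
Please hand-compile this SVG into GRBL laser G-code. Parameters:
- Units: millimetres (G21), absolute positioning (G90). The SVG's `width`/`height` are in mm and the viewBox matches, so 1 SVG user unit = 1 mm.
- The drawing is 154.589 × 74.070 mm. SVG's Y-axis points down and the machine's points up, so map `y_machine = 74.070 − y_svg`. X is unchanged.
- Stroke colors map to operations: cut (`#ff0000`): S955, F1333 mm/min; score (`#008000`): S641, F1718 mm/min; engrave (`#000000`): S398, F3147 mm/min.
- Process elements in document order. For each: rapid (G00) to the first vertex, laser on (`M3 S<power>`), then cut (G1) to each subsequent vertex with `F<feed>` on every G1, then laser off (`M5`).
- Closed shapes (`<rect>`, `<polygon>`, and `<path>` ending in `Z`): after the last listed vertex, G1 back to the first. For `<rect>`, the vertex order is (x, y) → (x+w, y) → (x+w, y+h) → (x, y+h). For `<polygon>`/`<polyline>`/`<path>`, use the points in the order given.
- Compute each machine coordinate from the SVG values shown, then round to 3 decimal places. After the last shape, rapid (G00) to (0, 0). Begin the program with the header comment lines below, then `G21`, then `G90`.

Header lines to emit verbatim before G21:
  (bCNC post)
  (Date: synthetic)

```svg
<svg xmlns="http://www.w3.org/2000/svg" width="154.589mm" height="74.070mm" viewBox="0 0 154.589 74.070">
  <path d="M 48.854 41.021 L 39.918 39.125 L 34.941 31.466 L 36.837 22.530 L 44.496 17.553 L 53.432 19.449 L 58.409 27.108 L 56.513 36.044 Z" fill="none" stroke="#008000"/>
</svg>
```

1 u = 1 mm; y_m = 74.070 − y.

[1] `<path>` regular polygon, #008000→score S641 F1718: (48.854,33.049) → (39.918,34.945) → (34.941,42.604) → (36.837,51.540) → (44.496,56.517) → (53.432,54.621) → (58.409,46.962) → (56.513,38.026) → (48.854,33.049) (closed)

(bCNC post)
(Date: synthetic)
G21
G90
G00 X48.854 Y33.049
M3 S641
G1 X39.918 Y34.945 F1718
G1 X34.941 Y42.604 F1718
G1 X36.837 Y51.540 F1718
G1 X44.496 Y56.517 F1718
G1 X53.432 Y54.621 F1718
G1 X58.409 Y46.962 F1718
G1 X56.513 Y38.026 F1718
G1 X48.854 Y33.049 F1718
M5
G00 X0.000 Y0.000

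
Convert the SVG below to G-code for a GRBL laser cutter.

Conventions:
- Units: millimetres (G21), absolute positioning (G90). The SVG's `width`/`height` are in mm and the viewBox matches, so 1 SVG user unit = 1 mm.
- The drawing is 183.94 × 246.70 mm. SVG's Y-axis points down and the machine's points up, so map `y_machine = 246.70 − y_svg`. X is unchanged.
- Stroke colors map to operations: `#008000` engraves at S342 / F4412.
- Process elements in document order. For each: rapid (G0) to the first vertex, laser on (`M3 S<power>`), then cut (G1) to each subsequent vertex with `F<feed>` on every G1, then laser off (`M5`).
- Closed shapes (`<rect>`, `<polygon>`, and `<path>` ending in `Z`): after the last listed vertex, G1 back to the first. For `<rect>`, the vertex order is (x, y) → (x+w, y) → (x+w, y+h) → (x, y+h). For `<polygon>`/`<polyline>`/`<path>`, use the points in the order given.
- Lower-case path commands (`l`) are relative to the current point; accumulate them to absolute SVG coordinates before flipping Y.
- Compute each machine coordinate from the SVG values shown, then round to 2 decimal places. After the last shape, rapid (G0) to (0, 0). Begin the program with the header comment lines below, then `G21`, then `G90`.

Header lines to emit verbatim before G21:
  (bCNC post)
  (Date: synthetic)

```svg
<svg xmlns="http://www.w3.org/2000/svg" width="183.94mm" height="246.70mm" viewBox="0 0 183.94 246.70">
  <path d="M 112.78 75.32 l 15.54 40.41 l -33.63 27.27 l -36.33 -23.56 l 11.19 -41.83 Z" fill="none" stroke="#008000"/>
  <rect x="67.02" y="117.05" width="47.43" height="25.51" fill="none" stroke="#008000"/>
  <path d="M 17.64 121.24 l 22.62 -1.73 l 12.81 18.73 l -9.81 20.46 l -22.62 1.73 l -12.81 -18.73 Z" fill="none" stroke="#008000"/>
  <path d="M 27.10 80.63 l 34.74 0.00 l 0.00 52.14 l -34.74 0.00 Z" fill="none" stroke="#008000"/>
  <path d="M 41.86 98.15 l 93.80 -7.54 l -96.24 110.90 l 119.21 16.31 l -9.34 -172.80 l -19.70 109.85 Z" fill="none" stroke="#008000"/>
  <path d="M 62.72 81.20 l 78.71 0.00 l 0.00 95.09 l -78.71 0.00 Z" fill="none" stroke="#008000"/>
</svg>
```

Since the viewBox matches the mm dimensions, user units are millimetres directly. The only transform is the Y-flip y_m = 246.70 − y_svg.

Shape 1 is a regular polygon drawn with `<path>`. Its stroke #008000 means engrave at S342, F4412. After flipping Y the toolpath is (112.78,171.38) → (128.32,130.97) → (94.69,103.70) → (58.36,127.26) → (69.55,169.09) → (112.78,171.38), returning to the start.

Shape 2 is a rectangle drawn with `<rect>`. Its stroke #008000 means engrave at S342, F4412. After flipping Y the toolpath is (67.02,129.65) → (114.45,129.65) → (114.45,104.14) → (67.02,104.14) → (67.02,129.65), returning to the start.

Shape 3 is a regular polygon drawn with `<path>`. Its stroke #008000 means engrave at S342, F4412. After flipping Y the toolpath is (17.64,125.46) → (40.26,127.19) → (53.07,108.46) → (43.26,88.00) → (20.64,86.27) → (7.83,105.00) → (17.64,125.46), returning to the start.

Shape 4 is a rectangle drawn with `<path>`. Its stroke #008000 means engrave at S342, F4412. After flipping Y the toolpath is (27.10,166.07) → (61.84,166.07) → (61.84,113.93) → (27.10,113.93) → (27.10,166.07), returning to the start.

Shape 5 is a closed polygon drawn with `<path>`. Its stroke #008000 means engrave at S342, F4412. After flipping Y the toolpath is (41.86,148.55) → (135.66,156.09) → (39.42,45.19) → (158.63,28.88) → (149.29,201.68) → (129.59,91.83) → (41.86,148.55), returning to the start.

Shape 6 is a rectangle drawn with `<path>`. Its stroke #008000 means engrave at S342, F4412. After flipping Y the toolpath is (62.72,165.50) → (141.43,165.50) → (141.43,70.41) → (62.72,70.41) → (62.72,165.50), returning to the start.

(bCNC post)
(Date: synthetic)
G21
G90
G0 X112.78 Y171.38
M3 S342
G1 X128.32 Y130.97 F4412
G1 X94.69 Y103.70 F4412
G1 X58.36 Y127.26 F4412
G1 X69.55 Y169.09 F4412
G1 X112.78 Y171.38 F4412
M5
G0 X67.02 Y129.65
M3 S342
G1 X114.45 Y129.65 F4412
G1 X114.45 Y104.14 F4412
G1 X67.02 Y104.14 F4412
G1 X67.02 Y129.65 F4412
M5
G0 X17.64 Y125.46
M3 S342
G1 X40.26 Y127.19 F4412
G1 X53.07 Y108.46 F4412
G1 X43.26 Y88.00 F4412
G1 X20.64 Y86.27 F4412
G1 X7.83 Y105.00 F4412
G1 X17.64 Y125.46 F4412
M5
G0 X27.10 Y166.07
M3 S342
G1 X61.84 Y166.07 F4412
G1 X61.84 Y113.93 F4412
G1 X27.10 Y113.93 F4412
G1 X27.10 Y166.07 F4412
M5
G0 X41.86 Y148.55
M3 S342
G1 X135.66 Y156.09 F4412
G1 X39.42 Y45.19 F4412
G1 X158.63 Y28.88 F4412
G1 X149.29 Y201.68 F4412
G1 X129.59 Y91.83 F4412
G1 X41.86 Y148.55 F4412
M5
G0 X62.72 Y165.50
M3 S342
G1 X141.43 Y165.50 F4412
G1 X141.43 Y70.41 F4412
G1 X62.72 Y70.41 F4412
G1 X62.72 Y165.50 F4412
M5
G0 X0.00 Y0.00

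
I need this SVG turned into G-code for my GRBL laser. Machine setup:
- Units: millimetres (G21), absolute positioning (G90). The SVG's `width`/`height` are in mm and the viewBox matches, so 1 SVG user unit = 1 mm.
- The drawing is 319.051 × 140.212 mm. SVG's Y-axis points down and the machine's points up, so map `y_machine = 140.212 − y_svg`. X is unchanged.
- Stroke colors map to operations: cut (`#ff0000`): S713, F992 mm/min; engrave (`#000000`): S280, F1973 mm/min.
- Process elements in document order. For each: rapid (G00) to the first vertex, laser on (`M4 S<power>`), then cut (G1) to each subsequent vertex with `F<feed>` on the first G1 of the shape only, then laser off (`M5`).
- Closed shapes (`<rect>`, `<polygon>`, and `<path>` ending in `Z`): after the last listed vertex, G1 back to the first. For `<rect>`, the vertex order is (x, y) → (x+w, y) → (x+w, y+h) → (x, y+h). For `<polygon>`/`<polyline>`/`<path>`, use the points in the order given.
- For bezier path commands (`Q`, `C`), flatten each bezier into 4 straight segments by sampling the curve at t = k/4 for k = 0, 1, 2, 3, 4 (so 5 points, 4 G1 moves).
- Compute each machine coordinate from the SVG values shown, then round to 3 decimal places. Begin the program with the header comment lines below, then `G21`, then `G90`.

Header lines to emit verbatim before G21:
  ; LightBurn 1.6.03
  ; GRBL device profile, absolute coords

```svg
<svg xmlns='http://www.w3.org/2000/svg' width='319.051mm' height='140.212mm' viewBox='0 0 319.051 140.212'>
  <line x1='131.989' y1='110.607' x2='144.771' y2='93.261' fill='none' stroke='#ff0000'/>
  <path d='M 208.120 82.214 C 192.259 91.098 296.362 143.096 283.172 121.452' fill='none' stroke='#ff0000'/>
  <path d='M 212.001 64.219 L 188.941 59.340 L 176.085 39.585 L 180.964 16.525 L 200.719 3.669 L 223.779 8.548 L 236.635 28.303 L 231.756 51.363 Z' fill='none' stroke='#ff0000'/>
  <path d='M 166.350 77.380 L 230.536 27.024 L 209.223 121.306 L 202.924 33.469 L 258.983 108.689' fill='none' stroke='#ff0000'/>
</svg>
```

; LightBurn 1.6.03
; GRBL device profile, absolute coords
G21
G90
G00 X131.989 Y29.605
M4 S713
G1 X144.771 Y46.951 F992
M5
G00 X208.120 Y57.998
M4 S713
G1 X215.010 Y45.075 F992
G1 X244.644 Y26.931
G1 X274.779 Y14.511
G1 X283.172 Y18.760
M5
G00 X212.001 Y75.993
M4 S713
G1 X188.941 Y80.872 F992
G1 X176.085 Y100.627
G1 X180.964 Y123.687
G1 X200.719 Y136.543
G1 X223.779 Y131.664
G1 X236.635 Y111.909
G1 X231.756 Y88.849
G1 X212.001 Y75.993
M5
G00 X166.350 Y62.832
M4 S713
G1 X230.536 Y113.188 F992
G1 X209.223 Y18.906
G1 X202.924 Y106.743
G1 X258.983 Y31.523
M5

viewBox `0 0 319.051 140.212` with mm width/height → 1 unit = 1 mm. Flip: y_m = 140.212 − y_svg.

**Shape 1** — `<line>` line segment, stroke `#ff0000` → cut (S713, F992). Machine vertices: (131.989,29.605) → (144.771,46.951). Open path.

**Shape 2** — `<path>` cubic bezier, stroke `#ff0000` → cut (S713, F992). Control points (SVG): P0=(208.120,82.214), P1=(192.259,91.098), P2=(296.362,143.096), P3=(283.172,121.452); sampled at t=k/4. Machine vertices: (208.120,57.998) → (215.010,45.075) → (244.644,26.931) → (274.779,14.511) → (283.172,18.760). Open path.

**Shape 3** — `<path>` regular polygon, stroke `#ff0000` → cut (S713, F992). Machine vertices: (212.001,75.993) → (188.941,80.872) → (176.085,100.627) → (180.964,123.687) → (200.719,136.543) → (223.779,131.664) → (236.635,111.909) → (231.756,88.849) → (212.001,75.993). Closed: final G1 returns to the first vertex.

**Shape 4** — `<path>` open polyline, stroke `#ff0000` → cut (S713, F992). Machine vertices: (166.350,62.832) → (230.536,113.188) → (209.223,18.906) → (202.924,106.743) → (258.983,31.523). Open path.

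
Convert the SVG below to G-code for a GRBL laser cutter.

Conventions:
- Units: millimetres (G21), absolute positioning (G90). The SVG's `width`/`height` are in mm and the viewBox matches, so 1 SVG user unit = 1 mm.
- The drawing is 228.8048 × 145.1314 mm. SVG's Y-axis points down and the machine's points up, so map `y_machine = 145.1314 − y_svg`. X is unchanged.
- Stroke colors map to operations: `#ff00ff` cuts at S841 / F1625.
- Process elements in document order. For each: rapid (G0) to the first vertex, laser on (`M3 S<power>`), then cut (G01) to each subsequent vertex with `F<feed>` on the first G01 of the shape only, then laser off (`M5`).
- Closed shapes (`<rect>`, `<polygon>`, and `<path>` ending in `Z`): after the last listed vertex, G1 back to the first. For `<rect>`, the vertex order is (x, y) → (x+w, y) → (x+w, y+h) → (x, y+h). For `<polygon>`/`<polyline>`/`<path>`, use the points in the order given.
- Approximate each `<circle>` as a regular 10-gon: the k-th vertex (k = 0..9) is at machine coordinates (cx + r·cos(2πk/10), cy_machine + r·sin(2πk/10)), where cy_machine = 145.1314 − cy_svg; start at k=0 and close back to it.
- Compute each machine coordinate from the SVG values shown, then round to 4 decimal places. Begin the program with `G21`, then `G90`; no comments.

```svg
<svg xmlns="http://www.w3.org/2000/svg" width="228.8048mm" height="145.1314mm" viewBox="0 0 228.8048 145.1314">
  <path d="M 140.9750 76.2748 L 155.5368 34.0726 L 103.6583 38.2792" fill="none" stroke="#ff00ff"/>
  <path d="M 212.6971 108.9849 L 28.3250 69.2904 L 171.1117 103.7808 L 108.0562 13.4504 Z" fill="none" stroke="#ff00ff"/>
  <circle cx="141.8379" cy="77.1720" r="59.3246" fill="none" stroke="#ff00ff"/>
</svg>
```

1 u = 1 mm; y_m = 145.1314 − y.

[1] `<path>` open polyline, #ff00ff→cut S841 F1625: (140.9750,68.8566) → (155.5368,111.0588) → (103.6583,106.8522)

[2] `<path>` closed polygon, #ff00ff→cut S841 F1625: (212.6971,36.1465) → (28.3250,75.8410) → (171.1117,41.3506) → (108.0562,131.6810) → (212.6971,36.1465) (closed)

[3] `<circle>` circle, #ff00ff→cut S841 F1625: (201.1625,67.9594) → (189.8325,102.8295) → (160.1702,124.3804) → (123.5056,124.3804) → (93.8433,102.8295) → (82.5133,67.9594) → (93.8433,33.0893) → (123.5056,11.5384) → (160.1702,11.5384) → (189.8325,33.0893) → (201.1625,67.9594) (closed)

G21
G90
G0 X140.9750 Y68.8566
M3 S841
G01 X155.5368 Y111.0588 F1625
G01 X103.6583 Y106.8522
M5
G0 X212.6971 Y36.1465
M3 S841
G01 X28.3250 Y75.8410 F1625
G01 X171.1117 Y41.3506
G01 X108.0562 Y131.6810
G01 X212.6971 Y36.1465
M5
G0 X201.1625 Y67.9594
M3 S841
G01 X189.8325 Y102.8295 F1625
G01 X160.1702 Y124.3804
G01 X123.5056 Y124.3804
G01 X93.8433 Y102.8295
G01 X82.5133 Y67.9594
G01 X93.8433 Y33.0893
G01 X123.5056 Y11.5384
G01 X160.1702 Y11.5384
G01 X189.8325 Y33.0893
G01 X201.1625 Y67.9594
M5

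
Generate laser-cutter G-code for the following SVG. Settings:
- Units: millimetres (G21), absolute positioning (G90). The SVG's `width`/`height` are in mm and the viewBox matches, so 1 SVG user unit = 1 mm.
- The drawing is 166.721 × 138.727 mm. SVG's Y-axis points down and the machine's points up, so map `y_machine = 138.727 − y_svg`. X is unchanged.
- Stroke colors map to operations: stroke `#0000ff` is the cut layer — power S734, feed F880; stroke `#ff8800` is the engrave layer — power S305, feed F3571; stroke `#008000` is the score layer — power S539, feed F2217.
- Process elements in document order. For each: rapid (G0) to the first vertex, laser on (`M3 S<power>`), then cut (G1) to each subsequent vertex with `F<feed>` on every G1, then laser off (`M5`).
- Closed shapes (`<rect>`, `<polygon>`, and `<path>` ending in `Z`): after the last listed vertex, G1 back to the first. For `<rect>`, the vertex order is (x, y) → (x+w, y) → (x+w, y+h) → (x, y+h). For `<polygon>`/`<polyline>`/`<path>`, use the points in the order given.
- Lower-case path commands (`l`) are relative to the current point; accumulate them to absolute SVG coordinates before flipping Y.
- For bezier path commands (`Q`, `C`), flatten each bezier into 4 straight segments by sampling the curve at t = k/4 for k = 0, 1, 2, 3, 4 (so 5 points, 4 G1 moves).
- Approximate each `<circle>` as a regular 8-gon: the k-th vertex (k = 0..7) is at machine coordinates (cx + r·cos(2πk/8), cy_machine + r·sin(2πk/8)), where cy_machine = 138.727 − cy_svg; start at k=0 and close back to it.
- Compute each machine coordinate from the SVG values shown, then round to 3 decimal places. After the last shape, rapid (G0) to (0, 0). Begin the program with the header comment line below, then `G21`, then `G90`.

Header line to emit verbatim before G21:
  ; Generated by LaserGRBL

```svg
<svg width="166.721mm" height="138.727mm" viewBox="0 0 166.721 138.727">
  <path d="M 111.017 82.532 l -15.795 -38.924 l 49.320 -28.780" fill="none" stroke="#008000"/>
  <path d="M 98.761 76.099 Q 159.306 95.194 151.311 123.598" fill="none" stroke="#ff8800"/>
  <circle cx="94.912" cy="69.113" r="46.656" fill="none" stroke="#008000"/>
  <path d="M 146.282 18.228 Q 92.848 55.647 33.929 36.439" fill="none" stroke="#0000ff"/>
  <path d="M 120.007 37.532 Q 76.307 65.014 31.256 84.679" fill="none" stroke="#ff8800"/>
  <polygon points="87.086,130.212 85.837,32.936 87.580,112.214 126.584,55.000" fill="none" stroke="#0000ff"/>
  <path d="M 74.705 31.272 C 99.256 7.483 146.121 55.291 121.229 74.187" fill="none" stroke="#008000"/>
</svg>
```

Since the viewBox matches the mm dimensions, user units are millimetres directly. The only transform is the Y-flip y_m = 138.727 − y_svg.

Shape 1 is a open polyline drawn with `<path>`. Its stroke #008000 means score at S539, F2217. After flipping Y the toolpath is (111.017,56.195) → (95.222,95.119) → (144.542,123.899).

Shape 2 is a quadratic bezier drawn with `<path>`. Its stroke #ff8800 means engrave at S305, F3571. After flipping Y the toolpath is (98.761,62.628) → (124.750,52.499) → (142.171,41.206) → (151.025,28.749) → (151.311,15.129).

Shape 3 is a circle drawn with `<circle>`. Its stroke #008000 means score at S539, F2217. After flipping Y the toolpath is (141.568,69.614) → (127.903,102.605) → (94.912,116.270) → (61.921,102.605) → (48.256,69.614) → (61.921,36.623) → (94.912,22.958) → (127.903,36.623) → (141.568,69.614), returning to the start.

Shape 4 is a quadratic bezier drawn with `<path>`. Its stroke #0000ff means cut at S734, F880. After flipping Y the toolpath is (146.282,120.499) → (119.222,105.329) → (91.477,97.237) → (63.046,96.223) → (33.929,102.288).

Shape 5 is a quadratic bezier drawn with `<path>`. Its stroke #ff8800 means engrave at S305, F3571. After flipping Y the toolpath is (120.007,101.195) → (98.073,87.943) → (75.969,75.667) → (53.697,64.369) → (31.256,54.048).

Shape 6 is a closed polygon drawn with `<polygon>`. Its stroke #0000ff means cut at S734, F880. After flipping Y the toolpath is (87.086,8.515) → (85.837,105.791) → (87.580,26.513) → (126.584,83.727) → (87.086,8.515), returning to the start.

Shape 7 is a cubic bezier drawn with `<path>`. Its stroke #008000 means score at S539, F2217. After flipping Y the toolpath is (74.705,107.455) → (95.832,113.443) → (116.508,102.004) → (127.913,82.563) → (121.229,64.540).

; Generated by LaserGRBL
G21
G90
G0 X111.017 Y56.195
M3 S539
G1 X95.222 Y95.119 F2217
G1 X144.542 Y123.899 F2217
M5
G0 X98.761 Y62.628
M3 S305
G1 X124.750 Y52.499 F3571
G1 X142.171 Y41.206 F3571
G1 X151.025 Y28.749 F3571
G1 X151.311 Y15.129 F3571
M5
G0 X141.568 Y69.614
M3 S539
G1 X127.903 Y102.605 F2217
G1 X94.912 Y116.270 F2217
G1 X61.921 Y102.605 F2217
G1 X48.256 Y69.614 F2217
G1 X61.921 Y36.623 F2217
G1 X94.912 Y22.958 F2217
G1 X127.903 Y36.623 F2217
G1 X141.568 Y69.614 F2217
M5
G0 X146.282 Y120.499
M3 S734
G1 X119.222 Y105.329 F880
G1 X91.477 Y97.237 F880
G1 X63.046 Y96.223 F880
G1 X33.929 Y102.288 F880
M5
G0 X120.007 Y101.195
M3 S305
G1 X98.073 Y87.943 F3571
G1 X75.969 Y75.667 F3571
G1 X53.697 Y64.369 F3571
G1 X31.256 Y54.048 F3571
M5
G0 X87.086 Y8.515
M3 S734
G1 X85.837 Y105.791 F880
G1 X87.580 Y26.513 F880
G1 X126.584 Y83.727 F880
G1 X87.086 Y8.515 F880
M5
G0 X74.705 Y107.455
M3 S539
G1 X95.832 Y113.443 F2217
G1 X116.508 Y102.004 F2217
G1 X127.913 Y82.563 F2217
G1 X121.229 Y64.540 F2217
M5
G0 X0.000 Y0.000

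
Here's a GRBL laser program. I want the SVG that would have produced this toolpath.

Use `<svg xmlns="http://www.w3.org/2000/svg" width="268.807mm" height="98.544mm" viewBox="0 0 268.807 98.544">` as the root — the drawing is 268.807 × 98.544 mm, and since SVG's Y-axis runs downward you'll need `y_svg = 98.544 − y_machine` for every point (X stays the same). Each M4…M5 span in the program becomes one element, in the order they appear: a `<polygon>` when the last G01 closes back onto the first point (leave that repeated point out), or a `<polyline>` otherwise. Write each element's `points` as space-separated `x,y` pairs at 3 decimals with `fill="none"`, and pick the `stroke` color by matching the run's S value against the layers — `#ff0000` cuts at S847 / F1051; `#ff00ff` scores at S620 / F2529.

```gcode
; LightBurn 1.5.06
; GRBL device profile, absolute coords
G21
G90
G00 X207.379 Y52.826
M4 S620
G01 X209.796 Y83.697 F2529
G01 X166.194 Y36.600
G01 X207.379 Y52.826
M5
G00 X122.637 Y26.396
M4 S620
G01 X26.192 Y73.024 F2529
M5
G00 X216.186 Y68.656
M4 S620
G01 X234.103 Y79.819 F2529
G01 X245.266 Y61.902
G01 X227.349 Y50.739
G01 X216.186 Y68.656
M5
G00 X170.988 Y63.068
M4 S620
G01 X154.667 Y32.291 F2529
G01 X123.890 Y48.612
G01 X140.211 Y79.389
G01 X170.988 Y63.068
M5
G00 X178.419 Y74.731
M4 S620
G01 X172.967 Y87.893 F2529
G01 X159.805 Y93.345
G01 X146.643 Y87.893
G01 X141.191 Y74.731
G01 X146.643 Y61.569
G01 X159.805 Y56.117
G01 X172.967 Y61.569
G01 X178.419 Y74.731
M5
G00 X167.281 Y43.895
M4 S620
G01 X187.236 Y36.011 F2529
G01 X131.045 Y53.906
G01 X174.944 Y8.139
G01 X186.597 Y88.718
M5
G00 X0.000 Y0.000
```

Each laser-on run becomes one SVG element. Flip Y back into SVG space with y_svg = 98.544 − y_machine. Every run uses S620, so all elements get stroke `#ff00ff` (score).

Run 1: The run returns to its start, so emit a `<polygon>` with points (Y-flipped): 207.379,45.718 209.796,14.847 166.194,61.944.

Run 2: The run is open, so emit a `<polyline>` with points (Y-flipped): 122.637,72.148 26.192,25.520.

Run 3: The run returns to its start, so emit a `<polygon>` with points (Y-flipped): 216.186,29.888 234.103,18.725 245.266,36.642 227.349,47.805.

Run 4: The run returns to its start, so emit a `<polygon>` with points (Y-flipped): 170.988,35.476 154.667,66.253 123.890,49.932 140.211,19.155.

Run 5: The run returns to its start, so emit a `<polygon>` with points (Y-flipped): 178.419,23.813 172.967,10.651 159.805,5.199 146.643,10.651 141.191,23.813 146.643,36.975 159.805,42.427 172.967,36.975.

Run 6: The run is open, so emit a `<polyline>` with points (Y-flipped): 167.281,54.649 187.236,62.533 131.045,44.638 174.944,90.405 186.597,9.826.

<svg xmlns="http://www.w3.org/2000/svg" width="268.807mm" height="98.544mm" viewBox="0 0 268.807 98.544">
  <polygon points="207.379,45.718 209.796,14.847 166.194,61.944" fill="none" stroke="#ff00ff"/>
  <polyline points="122.637,72.148 26.192,25.520" fill="none" stroke="#ff00ff"/>
  <polygon points="216.186,29.888 234.103,18.725 245.266,36.642 227.349,47.805" fill="none" stroke="#ff00ff"/>
  <polygon points="170.988,35.476 154.667,66.253 123.890,49.932 140.211,19.155" fill="none" stroke="#ff00ff"/>
  <polygon points="178.419,23.813 172.967,10.651 159.805,5.199 146.643,10.651 141.191,23.813 146.643,36.975 159.805,42.427 172.967,36.975" fill="none" stroke="#ff00ff"/>
  <polyline points="167.281,54.649 187.236,62.533 131.045,44.638 174.944,90.405 186.597,9.826" fill="none" stroke="#ff00ff"/>
</svg>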